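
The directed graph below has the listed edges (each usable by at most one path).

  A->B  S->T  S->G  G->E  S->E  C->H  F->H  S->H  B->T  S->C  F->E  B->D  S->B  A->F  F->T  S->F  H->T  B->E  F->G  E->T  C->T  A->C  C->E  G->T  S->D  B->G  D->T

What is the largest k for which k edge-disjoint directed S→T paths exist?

8

Assign every edge capacity 1; by Menger, the answer equals the max flow.
Path S→T (+1); total 1.
Path S→B→T (+1); total 2.
Path S→C→T (+1); total 3.
Path S→D→T (+1); total 4.
Path S→E→T (+1); total 5.
Path S→F→T (+1); total 6.
Path S→G→T (+1); total 7.
Path S→H→T (+1); total 8.
No residual S→T path; max flow = 8.
Certifying cut of size 8: {S→B, S→C, S→D, S→E, S→F, S→G, S→H, S→T}.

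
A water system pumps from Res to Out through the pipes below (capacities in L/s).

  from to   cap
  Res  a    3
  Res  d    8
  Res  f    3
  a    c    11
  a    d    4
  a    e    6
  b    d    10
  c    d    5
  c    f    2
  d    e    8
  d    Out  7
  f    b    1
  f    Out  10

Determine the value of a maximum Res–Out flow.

12

Augment Res→d→Out: bottleneck 7, flow now 7.
Augment Res→f→Out: bottleneck 3, flow now 10.
Augment Res→a→c→f→Out: bottleneck 2, flow now 12.
No augmenting path remains; maximum flow = 12.
In the residual graph, reachable from Res: {Res, a, c, d, e}.
Min-cut edges: Res→f (3), c→f (2), d→Out (7); capacity 3 + 2 + 7 = 12.
This cut is saturated, so no flow can exceed 12.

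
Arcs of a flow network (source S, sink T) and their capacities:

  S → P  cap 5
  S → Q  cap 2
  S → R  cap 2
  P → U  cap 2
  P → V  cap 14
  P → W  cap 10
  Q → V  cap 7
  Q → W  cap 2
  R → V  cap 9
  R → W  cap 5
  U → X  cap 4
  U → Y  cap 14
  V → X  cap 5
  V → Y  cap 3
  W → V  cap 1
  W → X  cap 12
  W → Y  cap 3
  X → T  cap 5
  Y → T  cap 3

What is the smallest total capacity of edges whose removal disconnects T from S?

Augment S→P→U→X→T: bottleneck 2, flow now 2.
Augment S→P→V→X→T: bottleneck 3, flow now 5.
Augment S→Q→V→Y→T: bottleneck 2, flow now 7.
Augment S→R→V→Y→T: bottleneck 1, flow now 8.
No augmenting path remains; maximum flow = 8.
By max-flow min-cut, the minimum cut capacity equals the max flow.
In the residual graph, reachable from S: {S, P, Q, R, U, V, W, X, Y}.
Min-cut edges: X→T (5), Y→T (3); capacity 5 + 3 = 8.

8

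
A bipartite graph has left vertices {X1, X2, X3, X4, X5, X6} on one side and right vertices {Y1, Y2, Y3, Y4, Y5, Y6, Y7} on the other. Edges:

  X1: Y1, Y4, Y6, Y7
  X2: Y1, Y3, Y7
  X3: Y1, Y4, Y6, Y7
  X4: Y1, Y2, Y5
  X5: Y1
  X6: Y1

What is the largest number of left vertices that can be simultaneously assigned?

5

Unit-capacity flow: source→left, listed edges, right→sink; max matching = max flow.
Augmenting path X1→Y1 (+1); matched 1.
Augmenting path X2→Y3 (+1); matched 2.
Augmenting path X3→Y4 (+1); matched 3.
Augmenting path X4→Y2 (+1); matched 4.
Augmenting path X5→Y1→X1→Y6 (+1); matched 5.
No augmenting path remains; maximum matching = 5.
König certificate: {X1, X2, X3, X4, Y1} is a vertex cover of size 5 (every listed pair touches it), so no matching can be larger.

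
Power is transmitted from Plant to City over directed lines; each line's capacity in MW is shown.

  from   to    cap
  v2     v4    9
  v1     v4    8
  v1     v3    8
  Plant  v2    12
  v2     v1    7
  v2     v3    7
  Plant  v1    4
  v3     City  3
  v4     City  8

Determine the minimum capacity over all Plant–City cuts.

11

Augment Plant→v1→v3→City: bottleneck 3, flow now 3.
Augment Plant→v1→v4→City: bottleneck 1, flow now 4.
Augment Plant→v2→v4→City: bottleneck 7, flow now 11.
No augmenting path remains; maximum flow = 11.
By max-flow min-cut, the minimum cut capacity equals the max flow.
In the residual graph, reachable from Plant: {Plant, v1, v2, v3, v4}.
Min-cut edges: v3→City (3), v4→City (8); capacity 3 + 8 = 11.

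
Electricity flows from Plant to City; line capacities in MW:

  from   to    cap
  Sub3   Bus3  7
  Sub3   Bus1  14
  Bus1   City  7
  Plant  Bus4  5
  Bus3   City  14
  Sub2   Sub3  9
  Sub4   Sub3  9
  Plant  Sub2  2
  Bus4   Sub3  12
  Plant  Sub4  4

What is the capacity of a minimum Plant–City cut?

Augment Plant→Bus4→Sub3→Bus3→City: bottleneck 5, flow now 5.
Augment Plant→Sub4→Sub3→Bus3→City: bottleneck 2, flow now 7.
Augment Plant→Sub4→Sub3→Bus1→City: bottleneck 2, flow now 9.
Augment Plant→Sub2→Sub3→Bus1→City: bottleneck 2, flow now 11.
No augmenting path remains; maximum flow = 11.
By max-flow min-cut, the minimum cut capacity equals the max flow.
In the residual graph, reachable from Plant: {Plant}.
Min-cut edges: Plant→Bus4 (5), Plant→Sub4 (4), Plant→Sub2 (2); capacity 5 + 4 + 2 = 11.

11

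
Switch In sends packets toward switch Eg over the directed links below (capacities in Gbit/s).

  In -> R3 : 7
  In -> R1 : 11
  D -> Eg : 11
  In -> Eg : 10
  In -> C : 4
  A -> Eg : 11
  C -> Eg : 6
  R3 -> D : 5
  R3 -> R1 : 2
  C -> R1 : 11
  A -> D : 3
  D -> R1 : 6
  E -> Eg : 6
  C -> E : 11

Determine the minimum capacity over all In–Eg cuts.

Augment In→Eg: bottleneck 10, flow now 10.
Augment In→C→Eg: bottleneck 4, flow now 14.
Augment In→R3→D→Eg: bottleneck 5, flow now 19.
No augmenting path remains; maximum flow = 19.
By max-flow min-cut, the minimum cut capacity equals the max flow.
In the residual graph, reachable from In: {In, R3, R1}.
Min-cut edges: In→C (4), In→Eg (10), R3→D (5); capacity 4 + 10 + 5 = 19.

19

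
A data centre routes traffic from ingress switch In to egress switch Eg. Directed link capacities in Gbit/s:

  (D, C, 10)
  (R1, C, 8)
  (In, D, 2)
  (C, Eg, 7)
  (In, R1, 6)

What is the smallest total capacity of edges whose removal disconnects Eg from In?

7

Augment In→D→C→Eg: bottleneck 2, flow now 2.
Augment In→R1→C→Eg: bottleneck 5, flow now 7.
No augmenting path remains; maximum flow = 7.
By max-flow min-cut, the minimum cut capacity equals the max flow.
In the residual graph, reachable from In: {In, D, R1, C}.
Min-cut edges: C→Eg (7); capacity 7 = 7.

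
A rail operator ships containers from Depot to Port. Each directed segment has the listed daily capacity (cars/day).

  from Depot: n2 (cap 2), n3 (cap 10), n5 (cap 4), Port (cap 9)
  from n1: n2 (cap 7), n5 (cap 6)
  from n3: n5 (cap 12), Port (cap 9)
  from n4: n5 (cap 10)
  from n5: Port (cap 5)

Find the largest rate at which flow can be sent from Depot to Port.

Augment Depot→Port: bottleneck 9, flow now 9.
Augment Depot→n3→Port: bottleneck 9, flow now 18.
Augment Depot→n5→Port: bottleneck 4, flow now 22.
Augment Depot→n3→n5→Port: bottleneck 1, flow now 23.
No augmenting path remains; maximum flow = 23.
In the residual graph, reachable from Depot: {Depot, n2}.
Min-cut edges: Depot→n3 (10), Depot→n5 (4), Depot→Port (9); capacity 10 + 4 + 9 = 23.
This cut is saturated, so no flow can exceed 23.

23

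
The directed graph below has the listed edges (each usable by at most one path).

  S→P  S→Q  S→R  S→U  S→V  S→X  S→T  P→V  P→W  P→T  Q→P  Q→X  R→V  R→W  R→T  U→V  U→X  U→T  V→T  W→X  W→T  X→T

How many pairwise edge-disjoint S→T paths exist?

Assign every edge capacity 1; by Menger, the answer equals the max flow.
Path S→T (+1); total 1.
Path S→P→T (+1); total 2.
Path S→R→T (+1); total 3.
Path S→U→T (+1); total 4.
Path S→V→T (+1); total 5.
Path S→X→T (+1); total 6.
Path S→Q→P→W→T (+1); total 7.
No residual S→T path; max flow = 7.
Certifying cut of size 7: {S→P, S→Q, S→R, S→T, S→U, S→V, S→X}.

7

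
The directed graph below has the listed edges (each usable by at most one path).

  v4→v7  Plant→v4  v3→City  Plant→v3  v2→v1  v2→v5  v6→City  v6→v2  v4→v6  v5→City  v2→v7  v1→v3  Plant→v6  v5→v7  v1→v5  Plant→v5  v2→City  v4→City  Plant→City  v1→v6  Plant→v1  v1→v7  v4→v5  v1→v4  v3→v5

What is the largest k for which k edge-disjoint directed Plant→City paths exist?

6

Assign every edge capacity 1; by Menger, the answer equals the max flow.
Path Plant→City (+1); total 1.
Path Plant→v3→City (+1); total 2.
Path Plant→v4→City (+1); total 3.
Path Plant→v5→City (+1); total 4.
Path Plant→v6→City (+1); total 5.
Path Plant→v1→v6→v2→City (+1); total 6.
No residual Plant→City path; max flow = 6.
Certifying cut of size 6: {Plant→City, Plant→v1, Plant→v3, Plant→v4, Plant→v5, Plant→v6}.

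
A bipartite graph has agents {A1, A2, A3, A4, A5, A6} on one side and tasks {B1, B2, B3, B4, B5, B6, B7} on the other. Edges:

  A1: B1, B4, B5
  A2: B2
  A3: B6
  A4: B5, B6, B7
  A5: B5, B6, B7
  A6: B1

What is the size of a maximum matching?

6

Unit-capacity flow: source→left, listed edges, right→sink; max matching = max flow.
Augmenting path A1→B1 (+1); matched 1.
Augmenting path A2→B2 (+1); matched 2.
Augmenting path A3→B6 (+1); matched 3.
Augmenting path A4→B5 (+1); matched 4.
Augmenting path A5→B7 (+1); matched 5.
Augmenting path A6→B1→A1→B4 (+1); matched 6.
No augmenting path remains; maximum matching = 6.
König certificate: {A1, A2, A3, A4, A5, A6} is a vertex cover of size 6 (every listed pair touches it), so no matching can be larger.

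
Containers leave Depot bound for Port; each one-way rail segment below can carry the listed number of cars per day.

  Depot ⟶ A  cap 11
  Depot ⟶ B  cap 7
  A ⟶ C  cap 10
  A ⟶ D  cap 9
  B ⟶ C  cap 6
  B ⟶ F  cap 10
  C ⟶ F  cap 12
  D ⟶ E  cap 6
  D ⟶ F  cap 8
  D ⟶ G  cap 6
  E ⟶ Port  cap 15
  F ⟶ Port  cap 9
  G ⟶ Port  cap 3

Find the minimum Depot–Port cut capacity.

18

Augment Depot→B→F→Port: bottleneck 7, flow now 7.
Augment Depot→A→C→F→Port: bottleneck 2, flow now 9.
Augment Depot→A→D→E→Port: bottleneck 6, flow now 15.
Augment Depot→A→D→G→Port: bottleneck 3, flow now 18.
No augmenting path remains; maximum flow = 18.
By max-flow min-cut, the minimum cut capacity equals the max flow.
In the residual graph, reachable from Depot: {Depot}.
Min-cut edges: Depot→A (11), Depot→B (7); capacity 11 + 7 = 18.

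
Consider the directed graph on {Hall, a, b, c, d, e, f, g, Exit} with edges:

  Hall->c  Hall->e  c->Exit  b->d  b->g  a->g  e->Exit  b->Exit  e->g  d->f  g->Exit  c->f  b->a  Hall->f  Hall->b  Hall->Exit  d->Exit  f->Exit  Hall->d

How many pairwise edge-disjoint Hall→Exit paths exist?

Assign every edge capacity 1; by Menger, the answer equals the max flow.
Path Hall→Exit (+1); total 1.
Path Hall→b→Exit (+1); total 2.
Path Hall→c→Exit (+1); total 3.
Path Hall→d→Exit (+1); total 4.
Path Hall→e→Exit (+1); total 5.
Path Hall→f→Exit (+1); total 6.
No residual Hall→Exit path; max flow = 6.
Certifying cut of size 6: {Hall→Exit, Hall→b, Hall→c, Hall→d, Hall→e, Hall→f}.

6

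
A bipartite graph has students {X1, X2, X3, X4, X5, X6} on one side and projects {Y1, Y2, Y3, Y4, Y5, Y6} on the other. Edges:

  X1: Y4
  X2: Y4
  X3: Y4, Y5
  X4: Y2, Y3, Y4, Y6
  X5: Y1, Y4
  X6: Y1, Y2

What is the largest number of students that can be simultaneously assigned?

5

Unit-capacity flow: source→left, listed edges, right→sink; max matching = max flow.
Augmenting path X1→Y4 (+1); matched 1.
Augmenting path X3→Y5 (+1); matched 2.
Augmenting path X4→Y2 (+1); matched 3.
Augmenting path X5→Y1 (+1); matched 4.
Augmenting path X6→Y2→X4→Y3 (+1); matched 5.
No augmenting path remains; maximum matching = 5.
König certificate: {X3, X4, X5, X6, Y4} is a vertex cover of size 5 (every listed pair touches it), so no matching can be larger.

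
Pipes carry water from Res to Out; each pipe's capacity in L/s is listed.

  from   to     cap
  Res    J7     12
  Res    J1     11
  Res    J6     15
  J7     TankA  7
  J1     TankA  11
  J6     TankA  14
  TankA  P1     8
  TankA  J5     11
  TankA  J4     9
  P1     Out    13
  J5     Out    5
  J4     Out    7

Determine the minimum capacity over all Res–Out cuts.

Augment Res→J7→TankA→P1→Out: bottleneck 7, flow now 7.
Augment Res→J1→TankA→P1→Out: bottleneck 1, flow now 8.
Augment Res→J1→TankA→J5→Out: bottleneck 5, flow now 13.
Augment Res→J1→TankA→J4→Out: bottleneck 5, flow now 18.
Augment Res→J6→TankA→J4→Out: bottleneck 2, flow now 20.
No augmenting path remains; maximum flow = 20.
By max-flow min-cut, the minimum cut capacity equals the max flow.
In the residual graph, reachable from Res: {Res, J7, J1, J6, TankA, J5, J4}.
Min-cut edges: TankA→P1 (8), J5→Out (5), J4→Out (7); capacity 8 + 5 + 7 = 20.

20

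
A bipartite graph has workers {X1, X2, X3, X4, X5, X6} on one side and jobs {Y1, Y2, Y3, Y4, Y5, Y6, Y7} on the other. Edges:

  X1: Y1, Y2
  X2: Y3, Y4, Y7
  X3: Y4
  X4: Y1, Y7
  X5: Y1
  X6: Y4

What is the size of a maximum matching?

5

Unit-capacity flow: source→left, listed edges, right→sink; max matching = max flow.
Augmenting path X1→Y1 (+1); matched 1.
Augmenting path X2→Y3 (+1); matched 2.
Augmenting path X3→Y4 (+1); matched 3.
Augmenting path X4→Y7 (+1); matched 4.
Augmenting path X5→Y1→X1→Y2 (+1); matched 5.
No augmenting path remains; maximum matching = 5.
König certificate: {X1, X2, X4, X5, Y4} is a vertex cover of size 5 (every listed pair touches it), so no matching can be larger.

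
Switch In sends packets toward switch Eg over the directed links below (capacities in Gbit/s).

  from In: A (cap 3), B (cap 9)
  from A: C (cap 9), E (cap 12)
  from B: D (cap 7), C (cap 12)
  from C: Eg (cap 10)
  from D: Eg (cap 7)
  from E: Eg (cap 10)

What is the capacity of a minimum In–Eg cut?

12

Augment In→A→C→Eg: bottleneck 3, flow now 3.
Augment In→B→C→Eg: bottleneck 7, flow now 10.
Augment In→B→D→Eg: bottleneck 2, flow now 12.
No augmenting path remains; maximum flow = 12.
By max-flow min-cut, the minimum cut capacity equals the max flow.
In the residual graph, reachable from In: {In}.
Min-cut edges: In→A (3), In→B (9); capacity 3 + 9 = 12.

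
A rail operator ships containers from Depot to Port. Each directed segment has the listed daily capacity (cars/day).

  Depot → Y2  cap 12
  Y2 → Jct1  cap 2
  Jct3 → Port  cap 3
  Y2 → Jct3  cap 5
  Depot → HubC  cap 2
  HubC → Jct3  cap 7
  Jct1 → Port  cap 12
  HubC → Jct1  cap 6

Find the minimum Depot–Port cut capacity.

7

Augment Depot→Y2→Jct3→Port: bottleneck 3, flow now 3.
Augment Depot→Y2→Jct1→Port: bottleneck 2, flow now 5.
Augment Depot→HubC→Jct1→Port: bottleneck 2, flow now 7.
No augmenting path remains; maximum flow = 7.
By max-flow min-cut, the minimum cut capacity equals the max flow.
In the residual graph, reachable from Depot: {Depot, Y2, Jct3}.
Min-cut edges: Depot→HubC (2), Y2→Jct1 (2), Jct3→Port (3); capacity 2 + 2 + 3 = 7.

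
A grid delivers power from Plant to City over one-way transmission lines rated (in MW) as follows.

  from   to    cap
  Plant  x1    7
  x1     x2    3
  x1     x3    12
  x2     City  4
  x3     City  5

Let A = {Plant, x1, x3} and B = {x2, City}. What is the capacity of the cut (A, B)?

8

Edges leaving {Plant, x1, x3}: x1→x2 (3), x3→City (5).
Cut capacity = 3 + 5 = 8.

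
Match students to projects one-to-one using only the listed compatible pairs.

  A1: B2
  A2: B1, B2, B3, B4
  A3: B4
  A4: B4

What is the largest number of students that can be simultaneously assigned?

Unit-capacity flow: source→left, listed edges, right→sink; max matching = max flow.
Augmenting path A1→B2 (+1); matched 1.
Augmenting path A2→B1 (+1); matched 2.
Augmenting path A3→B4 (+1); matched 3.
No augmenting path remains; maximum matching = 3.
König certificate: {A1, A2, B4} is a vertex cover of size 3 (every listed pair touches it), so no matching can be larger.

3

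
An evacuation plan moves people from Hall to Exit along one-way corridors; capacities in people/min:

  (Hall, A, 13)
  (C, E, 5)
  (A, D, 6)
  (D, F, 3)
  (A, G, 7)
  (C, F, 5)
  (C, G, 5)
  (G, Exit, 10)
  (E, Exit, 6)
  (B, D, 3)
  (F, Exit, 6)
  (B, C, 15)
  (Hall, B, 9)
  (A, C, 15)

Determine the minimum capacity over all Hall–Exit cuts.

Augment Hall→A→G→Exit: bottleneck 7, flow now 7.
Augment Hall→A→C→E→Exit: bottleneck 5, flow now 12.
Augment Hall→A→C→F→Exit: bottleneck 1, flow now 13.
Augment Hall→B→C→F→Exit: bottleneck 4, flow now 17.
Augment Hall→B→C→G→Exit: bottleneck 3, flow now 20.
Augment Hall→B→D→F→Exit: bottleneck 1, flow now 21.
No augmenting path remains; maximum flow = 21.
By max-flow min-cut, the minimum cut capacity equals the max flow.
In the residual graph, reachable from Hall: {Hall, A, B, C, D, F, G}.
Min-cut edges: C→E (5), F→Exit (6), G→Exit (10); capacity 5 + 6 + 10 = 21.

21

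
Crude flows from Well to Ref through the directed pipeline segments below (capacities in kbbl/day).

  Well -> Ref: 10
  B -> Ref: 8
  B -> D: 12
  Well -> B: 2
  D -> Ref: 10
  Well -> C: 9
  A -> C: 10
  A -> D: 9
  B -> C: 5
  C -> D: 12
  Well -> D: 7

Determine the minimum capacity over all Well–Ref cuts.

Augment Well→Ref: bottleneck 10, flow now 10.
Augment Well→B→Ref: bottleneck 2, flow now 12.
Augment Well→D→Ref: bottleneck 7, flow now 19.
Augment Well→C→D→Ref: bottleneck 3, flow now 22.
No augmenting path remains; maximum flow = 22.
By max-flow min-cut, the minimum cut capacity equals the max flow.
In the residual graph, reachable from Well: {Well, C, D}.
Min-cut edges: Well→B (2), Well→Ref (10), D→Ref (10); capacity 2 + 10 + 10 = 22.

22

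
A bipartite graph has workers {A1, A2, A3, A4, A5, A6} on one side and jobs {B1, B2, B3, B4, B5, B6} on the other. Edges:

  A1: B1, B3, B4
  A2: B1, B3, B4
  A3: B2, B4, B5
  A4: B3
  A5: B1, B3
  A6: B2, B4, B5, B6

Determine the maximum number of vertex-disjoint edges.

Unit-capacity flow: source→left, listed edges, right→sink; max matching = max flow.
Augmenting path A1→B1 (+1); matched 1.
Augmenting path A2→B3 (+1); matched 2.
Augmenting path A3→B2 (+1); matched 3.
Augmenting path A6→B4 (+1); matched 4.
Augmenting path A4→B3→A2→B4→A6→B5 (+1); matched 5.
No augmenting path remains; maximum matching = 5.
König certificate: {A3, A6, B1, B3, B4} is a vertex cover of size 5 (every listed pair touches it), so no matching can be larger.

5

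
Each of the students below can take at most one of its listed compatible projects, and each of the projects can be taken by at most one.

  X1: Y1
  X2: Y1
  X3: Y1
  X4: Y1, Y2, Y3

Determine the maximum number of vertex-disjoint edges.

Unit-capacity flow: source→left, listed edges, right→sink; max matching = max flow.
Augmenting path X1→Y1 (+1); matched 1.
Augmenting path X4→Y2 (+1); matched 2.
No augmenting path remains; maximum matching = 2.
König certificate: {X4, Y1} is a vertex cover of size 2 (every listed pair touches it), so no matching can be larger.

2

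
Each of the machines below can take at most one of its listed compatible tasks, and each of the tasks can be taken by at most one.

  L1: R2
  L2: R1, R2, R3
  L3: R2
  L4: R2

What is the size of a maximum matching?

Unit-capacity flow: source→left, listed edges, right→sink; max matching = max flow.
Augmenting path L1→R2 (+1); matched 1.
Augmenting path L2→R1 (+1); matched 2.
No augmenting path remains; maximum matching = 2.
König certificate: {L2, R2} is a vertex cover of size 2 (every listed pair touches it), so no matching can be larger.

2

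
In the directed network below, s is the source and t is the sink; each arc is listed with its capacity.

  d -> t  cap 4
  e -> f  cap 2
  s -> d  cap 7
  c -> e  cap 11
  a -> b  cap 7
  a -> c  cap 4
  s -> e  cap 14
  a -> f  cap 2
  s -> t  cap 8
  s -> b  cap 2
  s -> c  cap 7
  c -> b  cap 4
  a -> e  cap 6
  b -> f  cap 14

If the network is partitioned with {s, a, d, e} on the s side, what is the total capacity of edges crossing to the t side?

Edges leaving {s, a, d, e}: s→b (2), s→c (7), s→t (8), a→b (7), a→c (4), a→f (2), d→t (4), e→f (2).
Cut capacity = 2 + 7 + 8 + 7 + 4 + 2 + 4 + 2 = 36.

36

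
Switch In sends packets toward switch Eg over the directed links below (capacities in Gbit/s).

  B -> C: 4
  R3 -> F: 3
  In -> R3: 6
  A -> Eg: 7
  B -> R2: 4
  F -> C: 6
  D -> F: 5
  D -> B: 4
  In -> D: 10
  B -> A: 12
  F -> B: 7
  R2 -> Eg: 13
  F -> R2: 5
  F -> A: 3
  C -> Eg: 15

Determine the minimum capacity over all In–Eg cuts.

Augment In→R3→F→R2→Eg: bottleneck 3, flow now 3.
Augment In→D→B→R2→Eg: bottleneck 4, flow now 7.
Augment In→D→F→R2→Eg: bottleneck 2, flow now 9.
Augment In→D→F→C→Eg: bottleneck 3, flow now 12.
No augmenting path remains; maximum flow = 12.
By max-flow min-cut, the minimum cut capacity equals the max flow.
In the residual graph, reachable from In: {In, R3, D}.
Min-cut edges: R3→F (3), D→B (4), D→F (5); capacity 3 + 4 + 5 = 12.

12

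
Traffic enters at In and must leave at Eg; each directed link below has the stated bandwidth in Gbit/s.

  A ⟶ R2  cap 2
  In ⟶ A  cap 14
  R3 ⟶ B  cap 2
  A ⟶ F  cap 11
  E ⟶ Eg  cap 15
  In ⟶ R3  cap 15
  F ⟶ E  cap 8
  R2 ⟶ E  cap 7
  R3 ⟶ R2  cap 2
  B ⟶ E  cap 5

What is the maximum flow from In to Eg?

Augment In→A→F→E→Eg: bottleneck 8, flow now 8.
Augment In→A→R2→E→Eg: bottleneck 2, flow now 10.
Augment In→R3→B→E→Eg: bottleneck 2, flow now 12.
Augment In→R3→R2→E→Eg: bottleneck 2, flow now 14.
No augmenting path remains; maximum flow = 14.
In the residual graph, reachable from In: {In, A, R3, F}.
Min-cut edges: A→R2 (2), R3→B (2), R3→R2 (2), F→E (8); capacity 2 + 2 + 2 + 8 = 14.
This cut is saturated, so no flow can exceed 14.

14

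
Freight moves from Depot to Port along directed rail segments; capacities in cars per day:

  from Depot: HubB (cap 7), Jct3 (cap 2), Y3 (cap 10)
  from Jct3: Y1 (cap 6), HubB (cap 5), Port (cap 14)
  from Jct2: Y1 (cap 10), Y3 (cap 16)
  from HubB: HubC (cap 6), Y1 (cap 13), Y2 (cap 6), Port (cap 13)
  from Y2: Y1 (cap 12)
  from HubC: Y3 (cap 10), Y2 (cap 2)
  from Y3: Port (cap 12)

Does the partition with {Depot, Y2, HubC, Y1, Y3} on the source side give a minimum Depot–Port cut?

No — its capacity is 21, but the minimum cut has capacity 19.

Given cut capacity: 2 + 7 + 12 = 21.
Augment Depot→Jct3→Port: bottleneck 2, flow now 2.
Augment Depot→HubB→Port: bottleneck 7, flow now 9.
Augment Depot→Y3→Port: bottleneck 10, flow now 19.
No augmenting path remains; maximum flow = 19.
In the residual graph, reachable from Depot: {Depot}.
Min-cut edges: Depot→Jct3 (2), Depot→HubB (7), Depot→Y3 (10); capacity 2 + 7 + 10 = 19.
Cut capacity 21 exceeds the max flow 19, so it is not minimum.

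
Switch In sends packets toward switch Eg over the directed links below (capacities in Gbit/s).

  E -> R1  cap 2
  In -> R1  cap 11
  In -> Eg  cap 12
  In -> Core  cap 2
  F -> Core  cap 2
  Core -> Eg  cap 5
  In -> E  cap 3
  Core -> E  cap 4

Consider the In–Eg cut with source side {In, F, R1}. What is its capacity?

Edges leaving {In, F, R1}: In→Core (2), In→E (3), In→Eg (12), F→Core (2).
Cut capacity = 2 + 3 + 12 + 2 = 19.

19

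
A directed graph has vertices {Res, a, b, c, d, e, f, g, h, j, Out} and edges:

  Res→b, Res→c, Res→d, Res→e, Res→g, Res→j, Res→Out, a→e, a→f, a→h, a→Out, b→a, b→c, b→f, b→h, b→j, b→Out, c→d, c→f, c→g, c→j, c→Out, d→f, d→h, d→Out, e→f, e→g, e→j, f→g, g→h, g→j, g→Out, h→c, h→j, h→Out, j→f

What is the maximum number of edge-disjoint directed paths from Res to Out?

Assign every edge capacity 1; by Menger, the answer equals the max flow.
Path Res→Out (+1); total 1.
Path Res→b→Out (+1); total 2.
Path Res→c→Out (+1); total 3.
Path Res→d→Out (+1); total 4.
Path Res→g→Out (+1); total 5.
Path Res→e→g→h→Out (+1); total 6.
No residual Res→Out path; max flow = 6.
Certifying cut of size 6: {Res→Out, Res→b, Res→c, Res→d, g→Out, g→h}.

6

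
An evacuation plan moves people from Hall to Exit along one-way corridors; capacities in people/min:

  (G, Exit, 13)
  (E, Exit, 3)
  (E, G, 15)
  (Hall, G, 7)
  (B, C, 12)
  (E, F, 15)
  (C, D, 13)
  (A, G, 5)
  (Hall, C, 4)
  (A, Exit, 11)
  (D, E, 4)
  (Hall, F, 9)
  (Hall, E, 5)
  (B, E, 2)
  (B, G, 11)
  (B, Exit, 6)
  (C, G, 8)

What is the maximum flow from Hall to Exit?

Augment Hall→E→Exit: bottleneck 3, flow now 3.
Augment Hall→G→Exit: bottleneck 7, flow now 10.
Augment Hall→C→G→Exit: bottleneck 4, flow now 14.
Augment Hall→E→G→Exit: bottleneck 2, flow now 16.
No augmenting path remains; maximum flow = 16.
In the residual graph, reachable from Hall: {Hall, F}.
Min-cut edges: Hall→C (4), Hall→E (5), Hall→G (7); capacity 4 + 5 + 7 = 16.
This cut is saturated, so no flow can exceed 16.

16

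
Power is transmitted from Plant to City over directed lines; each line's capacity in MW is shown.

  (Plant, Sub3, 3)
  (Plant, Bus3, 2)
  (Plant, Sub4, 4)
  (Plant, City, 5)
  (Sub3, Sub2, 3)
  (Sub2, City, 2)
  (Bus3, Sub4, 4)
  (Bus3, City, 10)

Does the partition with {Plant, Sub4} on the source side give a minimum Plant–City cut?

Given cut capacity: 3 + 2 + 5 = 10.
Augment Plant→City: bottleneck 5, flow now 5.
Augment Plant→Bus3→City: bottleneck 2, flow now 7.
Augment Plant→Sub3→Sub2→City: bottleneck 2, flow now 9.
No augmenting path remains; maximum flow = 9.
In the residual graph, reachable from Plant: {Plant, Sub3, Sub2, Sub4}.
Min-cut edges: Plant→Bus3 (2), Plant→City (5), Sub2→City (2); capacity 2 + 5 + 2 = 9.
Cut capacity 10 exceeds the max flow 9, so it is not minimum.

No — its capacity is 10, but the minimum cut has capacity 9.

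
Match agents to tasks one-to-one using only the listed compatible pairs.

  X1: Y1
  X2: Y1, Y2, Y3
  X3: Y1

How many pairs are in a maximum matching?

Unit-capacity flow: source→left, listed edges, right→sink; max matching = max flow.
Augmenting path X1→Y1 (+1); matched 1.
Augmenting path X2→Y2 (+1); matched 2.
No augmenting path remains; maximum matching = 2.
König certificate: {X2, Y1} is a vertex cover of size 2 (every listed pair touches it), so no matching can be larger.

2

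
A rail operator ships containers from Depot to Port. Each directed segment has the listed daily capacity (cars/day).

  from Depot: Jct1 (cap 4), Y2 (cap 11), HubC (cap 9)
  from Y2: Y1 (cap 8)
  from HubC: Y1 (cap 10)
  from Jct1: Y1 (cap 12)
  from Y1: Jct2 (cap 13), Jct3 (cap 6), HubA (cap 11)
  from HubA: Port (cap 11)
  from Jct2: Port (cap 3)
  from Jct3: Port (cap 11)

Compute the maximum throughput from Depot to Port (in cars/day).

20

Augment Depot→Y2→Y1→HubA→Port: bottleneck 8, flow now 8.
Augment Depot→HubC→Y1→HubA→Port: bottleneck 3, flow now 11.
Augment Depot→HubC→Y1→Jct2→Port: bottleneck 3, flow now 14.
Augment Depot→HubC→Y1→Jct3→Port: bottleneck 3, flow now 17.
Augment Depot→Jct1→Y1→Jct3→Port: bottleneck 3, flow now 20.
No augmenting path remains; maximum flow = 20.
In the residual graph, reachable from Depot: {Depot, Y2, HubC, Jct1, Y1, Jct2}.
Min-cut edges: Y1→HubA (11), Y1→Jct3 (6), Jct2→Port (3); capacity 11 + 6 + 3 = 20.
This cut is saturated, so no flow can exceed 20.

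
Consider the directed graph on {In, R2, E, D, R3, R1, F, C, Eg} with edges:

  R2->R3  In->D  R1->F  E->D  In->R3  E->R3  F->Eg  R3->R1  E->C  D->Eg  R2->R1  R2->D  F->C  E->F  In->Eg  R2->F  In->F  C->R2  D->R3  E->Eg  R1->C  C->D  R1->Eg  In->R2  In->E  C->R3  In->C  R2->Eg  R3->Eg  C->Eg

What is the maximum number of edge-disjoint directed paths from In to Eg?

Assign every edge capacity 1; by Menger, the answer equals the max flow.
Path In→Eg (+1); total 1.
Path In→R2→Eg (+1); total 2.
Path In→E→Eg (+1); total 3.
Path In→D→Eg (+1); total 4.
Path In→R3→Eg (+1); total 5.
Path In→F→Eg (+1); total 6.
Path In→C→Eg (+1); total 7.
No residual In→Eg path; max flow = 7.
Certifying cut of size 7: {In→C, In→D, In→E, In→Eg, In→F, In→R2, In→R3}.

7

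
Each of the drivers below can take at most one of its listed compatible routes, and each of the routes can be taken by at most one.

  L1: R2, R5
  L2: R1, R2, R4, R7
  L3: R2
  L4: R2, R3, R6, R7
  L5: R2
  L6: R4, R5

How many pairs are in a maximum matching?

Unit-capacity flow: source→left, listed edges, right→sink; max matching = max flow.
Augmenting path L1→R2 (+1); matched 1.
Augmenting path L2→R1 (+1); matched 2.
Augmenting path L4→R3 (+1); matched 3.
Augmenting path L6→R4 (+1); matched 4.
Augmenting path L3→R2→L1→R5 (+1); matched 5.
No augmenting path remains; maximum matching = 5.
König certificate: {L1, L2, L4, L6, R2} is a vertex cover of size 5 (every listed pair touches it), so no matching can be larger.

5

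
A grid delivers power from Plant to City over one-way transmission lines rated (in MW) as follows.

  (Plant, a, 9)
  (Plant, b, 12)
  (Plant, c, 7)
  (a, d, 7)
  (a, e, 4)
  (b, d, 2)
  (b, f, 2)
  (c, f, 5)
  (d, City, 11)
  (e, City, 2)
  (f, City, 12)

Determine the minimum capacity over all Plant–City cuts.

18

Augment Plant→a→d→City: bottleneck 7, flow now 7.
Augment Plant→a→e→City: bottleneck 2, flow now 9.
Augment Plant→b→d→City: bottleneck 2, flow now 11.
Augment Plant→b→f→City: bottleneck 2, flow now 13.
Augment Plant→c→f→City: bottleneck 5, flow now 18.
No augmenting path remains; maximum flow = 18.
By max-flow min-cut, the minimum cut capacity equals the max flow.
In the residual graph, reachable from Plant: {Plant, b, c}.
Min-cut edges: Plant→a (9), b→d (2), b→f (2), c→f (5); capacity 9 + 2 + 2 + 5 = 18.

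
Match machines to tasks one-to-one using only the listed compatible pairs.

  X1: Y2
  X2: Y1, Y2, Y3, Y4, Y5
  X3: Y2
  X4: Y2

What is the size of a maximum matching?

Unit-capacity flow: source→left, listed edges, right→sink; max matching = max flow.
Augmenting path X1→Y2 (+1); matched 1.
Augmenting path X2→Y1 (+1); matched 2.
No augmenting path remains; maximum matching = 2.
König certificate: {X2, Y2} is a vertex cover of size 2 (every listed pair touches it), so no matching can be larger.

2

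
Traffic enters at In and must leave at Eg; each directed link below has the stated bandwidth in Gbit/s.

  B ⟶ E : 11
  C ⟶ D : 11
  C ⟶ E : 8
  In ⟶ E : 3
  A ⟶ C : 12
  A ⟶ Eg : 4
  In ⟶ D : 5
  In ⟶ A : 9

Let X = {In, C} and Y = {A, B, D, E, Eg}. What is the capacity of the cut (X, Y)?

Edges leaving {In, C}: In→A (9), In→D (5), In→E (3), C→D (11), C→E (8).
Cut capacity = 9 + 5 + 3 + 11 + 8 = 36.

36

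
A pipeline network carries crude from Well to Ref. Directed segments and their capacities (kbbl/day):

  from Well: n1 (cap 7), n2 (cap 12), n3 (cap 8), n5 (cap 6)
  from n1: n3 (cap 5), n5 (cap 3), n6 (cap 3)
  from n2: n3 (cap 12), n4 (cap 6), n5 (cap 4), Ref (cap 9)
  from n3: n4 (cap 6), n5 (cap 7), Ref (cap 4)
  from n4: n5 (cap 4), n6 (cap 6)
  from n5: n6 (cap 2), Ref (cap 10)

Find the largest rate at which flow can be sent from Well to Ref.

Augment Well→n2→Ref: bottleneck 9, flow now 9.
Augment Well→n3→Ref: bottleneck 4, flow now 13.
Augment Well→n5→Ref: bottleneck 6, flow now 19.
Augment Well→n1→n5→Ref: bottleneck 3, flow now 22.
Augment Well→n2→n5→Ref: bottleneck 1, flow now 23.
No augmenting path remains; maximum flow = 23.
In the residual graph, reachable from Well: {Well, n1, n2, n3, n4, n5, n6}.
Min-cut edges: n2→Ref (9), n3→Ref (4), n5→Ref (10); capacity 9 + 4 + 10 = 23.
This cut is saturated, so no flow can exceed 23.

23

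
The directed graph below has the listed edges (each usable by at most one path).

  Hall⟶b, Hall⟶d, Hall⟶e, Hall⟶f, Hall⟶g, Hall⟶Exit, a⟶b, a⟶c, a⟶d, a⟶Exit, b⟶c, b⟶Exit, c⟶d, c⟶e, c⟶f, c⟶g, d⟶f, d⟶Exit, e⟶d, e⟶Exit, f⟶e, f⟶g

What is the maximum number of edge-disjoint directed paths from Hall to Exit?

Assign every edge capacity 1; by Menger, the answer equals the max flow.
Path Hall→Exit (+1); total 1.
Path Hall→b→Exit (+1); total 2.
Path Hall→d→Exit (+1); total 3.
Path Hall→e→Exit (+1); total 4.
No residual Hall→Exit path; max flow = 4.
Certifying cut of size 4: {Hall→Exit, Hall→b, d→Exit, e→Exit}.

4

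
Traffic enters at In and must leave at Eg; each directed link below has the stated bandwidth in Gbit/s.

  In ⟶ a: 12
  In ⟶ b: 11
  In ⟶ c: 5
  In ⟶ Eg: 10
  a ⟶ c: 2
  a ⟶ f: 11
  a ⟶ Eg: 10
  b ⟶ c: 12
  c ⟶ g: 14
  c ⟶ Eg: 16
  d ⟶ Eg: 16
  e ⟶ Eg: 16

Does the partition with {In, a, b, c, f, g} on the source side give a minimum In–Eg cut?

Yes — it is a minimum cut (capacity 36).

Given cut capacity: 10 + 10 + 16 = 36.
Augment In→Eg: bottleneck 10, flow now 10.
Augment In→a→Eg: bottleneck 10, flow now 20.
Augment In→c→Eg: bottleneck 5, flow now 25.
Augment In→a→c→Eg: bottleneck 2, flow now 27.
Augment In→b→c→Eg: bottleneck 9, flow now 36.
No augmenting path remains; maximum flow = 36.
Cut capacity 36 equals the max flow, so it is a minimum cut.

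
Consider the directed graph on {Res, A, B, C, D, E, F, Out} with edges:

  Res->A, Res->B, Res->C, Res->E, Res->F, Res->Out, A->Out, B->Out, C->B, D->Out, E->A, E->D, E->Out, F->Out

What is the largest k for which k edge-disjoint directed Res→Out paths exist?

Assign every edge capacity 1; by Menger, the answer equals the max flow.
Path Res→Out (+1); total 1.
Path Res→A→Out (+1); total 2.
Path Res→B→Out (+1); total 3.
Path Res→E→Out (+1); total 4.
Path Res→F→Out (+1); total 5.
No residual Res→Out path; max flow = 5.
Certifying cut of size 5: {B→Out, Res→A, Res→E, Res→F, Res→Out}.

5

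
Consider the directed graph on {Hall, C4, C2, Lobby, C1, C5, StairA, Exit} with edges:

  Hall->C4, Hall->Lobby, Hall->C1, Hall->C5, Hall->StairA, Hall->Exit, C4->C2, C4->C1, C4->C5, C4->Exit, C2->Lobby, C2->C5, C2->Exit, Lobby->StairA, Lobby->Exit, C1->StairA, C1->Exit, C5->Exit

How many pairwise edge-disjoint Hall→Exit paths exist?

Assign every edge capacity 1; by Menger, the answer equals the max flow.
Path Hall→Exit (+1); total 1.
Path Hall→C4→Exit (+1); total 2.
Path Hall→Lobby→Exit (+1); total 3.
Path Hall→C1→Exit (+1); total 4.
Path Hall→C5→Exit (+1); total 5.
No residual Hall→Exit path; max flow = 5.
Certifying cut of size 5: {Hall→C1, Hall→C4, Hall→C5, Hall→Exit, Hall→Lobby}.

5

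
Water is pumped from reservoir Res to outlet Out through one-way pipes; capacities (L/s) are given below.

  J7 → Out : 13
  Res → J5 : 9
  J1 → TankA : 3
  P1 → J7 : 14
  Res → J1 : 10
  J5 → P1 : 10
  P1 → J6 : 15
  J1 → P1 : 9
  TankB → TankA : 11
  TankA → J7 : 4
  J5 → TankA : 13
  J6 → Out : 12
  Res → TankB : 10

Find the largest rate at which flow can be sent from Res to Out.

Augment Res→J5→TankA→J7→Out: bottleneck 4, flow now 4.
Augment Res→J5→P1→J6→Out: bottleneck 5, flow now 9.
Augment Res→J1→P1→J6→Out: bottleneck 7, flow now 16.
Augment Res→J1→P1→J7→Out: bottleneck 2, flow now 18.
Augment Res→TankB→TankA→J5→P1→J7→Out: bottleneck 4, flow now 22. (uses reverse residual edge)
No augmenting path remains; maximum flow = 22.
In the residual graph, reachable from Res: {Res, TankB, J1, TankA}.
Min-cut edges: Res→J5 (9), J1→P1 (9), TankA→J7 (4); capacity 9 + 9 + 4 = 22.
This cut is saturated, so no flow can exceed 22.

22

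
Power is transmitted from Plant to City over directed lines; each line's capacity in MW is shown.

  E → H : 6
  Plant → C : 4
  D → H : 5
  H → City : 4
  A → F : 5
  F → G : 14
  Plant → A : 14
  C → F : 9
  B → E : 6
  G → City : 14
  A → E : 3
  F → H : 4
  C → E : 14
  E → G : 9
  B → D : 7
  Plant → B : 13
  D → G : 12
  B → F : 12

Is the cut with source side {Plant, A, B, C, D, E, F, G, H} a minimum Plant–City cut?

Given cut capacity: 14 + 4 = 18.
Augment Plant→A→E→G→City: bottleneck 3, flow now 3.
Augment Plant→A→F→G→City: bottleneck 5, flow now 8.
Augment Plant→B→D→G→City: bottleneck 6, flow now 14.
Augment Plant→B→D→H→City: bottleneck 1, flow now 15.
Augment Plant→B→E→H→City: bottleneck 3, flow now 18.
No augmenting path remains; maximum flow = 18.
Cut capacity 18 equals the max flow, so it is a minimum cut.

Yes — it is a minimum cut (capacity 18).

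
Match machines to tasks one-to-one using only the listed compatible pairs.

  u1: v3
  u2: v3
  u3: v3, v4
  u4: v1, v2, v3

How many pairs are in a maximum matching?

Unit-capacity flow: source→left, listed edges, right→sink; max matching = max flow.
Augmenting path u1→v3 (+1); matched 1.
Augmenting path u3→v4 (+1); matched 2.
Augmenting path u4→v1 (+1); matched 3.
No augmenting path remains; maximum matching = 3.
König certificate: {u3, u4, v3} is a vertex cover of size 3 (every listed pair touches it), so no matching can be larger.

3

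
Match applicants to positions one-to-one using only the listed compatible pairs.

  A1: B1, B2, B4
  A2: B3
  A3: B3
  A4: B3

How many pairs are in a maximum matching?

Unit-capacity flow: source→left, listed edges, right→sink; max matching = max flow.
Augmenting path A1→B1 (+1); matched 1.
Augmenting path A2→B3 (+1); matched 2.
No augmenting path remains; maximum matching = 2.
König certificate: {A1, B3} is a vertex cover of size 2 (every listed pair touches it), so no matching can be larger.

2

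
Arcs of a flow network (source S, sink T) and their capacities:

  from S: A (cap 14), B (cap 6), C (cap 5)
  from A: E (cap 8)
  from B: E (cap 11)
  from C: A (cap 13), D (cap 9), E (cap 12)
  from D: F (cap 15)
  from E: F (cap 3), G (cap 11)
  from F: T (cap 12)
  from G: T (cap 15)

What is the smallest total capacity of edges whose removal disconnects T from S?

Augment S→A→E→F→T: bottleneck 3, flow now 3.
Augment S→A→E→G→T: bottleneck 5, flow now 8.
Augment S→B→E→G→T: bottleneck 6, flow now 14.
Augment S→C→D→F→T: bottleneck 5, flow now 19.
No augmenting path remains; maximum flow = 19.
By max-flow min-cut, the minimum cut capacity equals the max flow.
In the residual graph, reachable from S: {S, A}.
Min-cut edges: S→B (6), S→C (5), A→E (8); capacity 6 + 5 + 8 = 19.

19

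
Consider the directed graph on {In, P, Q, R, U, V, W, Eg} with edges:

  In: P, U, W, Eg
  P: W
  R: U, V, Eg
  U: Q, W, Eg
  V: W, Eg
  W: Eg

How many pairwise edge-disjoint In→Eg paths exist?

3

Assign every edge capacity 1; by Menger, the answer equals the max flow.
Path In→Eg (+1); total 1.
Path In→U→Eg (+1); total 2.
Path In→W→Eg (+1); total 3.
No residual In→Eg path; max flow = 3.
Certifying cut of size 3: {In→Eg, In→U, W→Eg}.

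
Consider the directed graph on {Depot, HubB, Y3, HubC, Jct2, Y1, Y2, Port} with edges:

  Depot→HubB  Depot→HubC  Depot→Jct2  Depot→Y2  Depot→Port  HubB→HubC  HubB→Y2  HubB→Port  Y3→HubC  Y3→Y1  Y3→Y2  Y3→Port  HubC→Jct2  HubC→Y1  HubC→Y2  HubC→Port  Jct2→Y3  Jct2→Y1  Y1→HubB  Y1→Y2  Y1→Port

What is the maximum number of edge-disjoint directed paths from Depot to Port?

4

Assign every edge capacity 1; by Menger, the answer equals the max flow.
Path Depot→Port (+1); total 1.
Path Depot→HubB→Port (+1); total 2.
Path Depot→HubC→Port (+1); total 3.
Path Depot→Jct2→Y3→Port (+1); total 4.
No residual Depot→Port path; max flow = 4.
Certifying cut of size 4: {Depot→HubB, Depot→HubC, Depot→Jct2, Depot→Port}.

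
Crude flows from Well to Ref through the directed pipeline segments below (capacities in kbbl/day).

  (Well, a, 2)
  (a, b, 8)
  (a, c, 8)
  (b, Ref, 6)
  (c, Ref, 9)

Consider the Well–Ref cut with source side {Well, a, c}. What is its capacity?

17

Edges leaving {Well, a, c}: a→b (8), c→Ref (9).
Cut capacity = 8 + 9 = 17.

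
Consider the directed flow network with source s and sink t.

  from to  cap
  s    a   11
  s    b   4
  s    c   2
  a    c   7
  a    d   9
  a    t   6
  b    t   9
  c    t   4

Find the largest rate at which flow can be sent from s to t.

Augment s→a→t: bottleneck 6, flow now 6.
Augment s→b→t: bottleneck 4, flow now 10.
Augment s→c→t: bottleneck 2, flow now 12.
Augment s→a→c→t: bottleneck 2, flow now 14.
No augmenting path remains; maximum flow = 14.
In the residual graph, reachable from s: {s, a, c, d}.
Min-cut edges: s→b (4), a→t (6), c→t (4); capacity 4 + 6 + 4 = 14.
This cut is saturated, so no flow can exceed 14.

14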